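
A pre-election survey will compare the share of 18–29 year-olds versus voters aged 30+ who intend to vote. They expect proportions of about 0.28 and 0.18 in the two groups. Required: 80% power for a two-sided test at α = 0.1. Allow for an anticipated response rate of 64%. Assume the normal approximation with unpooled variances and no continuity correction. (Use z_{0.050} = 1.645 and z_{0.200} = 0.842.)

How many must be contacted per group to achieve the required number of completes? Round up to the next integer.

n = (z_{α/2} + z_β)² · [p₁(1−p₁) + p₂(1−p₂)] / (p₁ − p₂)²
  = (1.645 + 0.842)² · (0.28·0.72 + 0.18·0.82) / (0.10)²
  = (2.487)² · (0.2016 + 0.1476) / 0.0100
  = 6.1852 · 0.3492 / 0.0100
  = 215.99
Adjust for 64% response: 215.99 / 0.64 = 337.48.
Round up → n = 338 per group.

n = 338 per group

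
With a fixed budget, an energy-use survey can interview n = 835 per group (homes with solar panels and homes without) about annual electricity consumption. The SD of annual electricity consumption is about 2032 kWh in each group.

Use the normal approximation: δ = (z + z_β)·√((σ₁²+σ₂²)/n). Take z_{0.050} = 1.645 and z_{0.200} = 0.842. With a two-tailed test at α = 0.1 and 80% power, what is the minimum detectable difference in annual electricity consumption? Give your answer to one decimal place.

Minimum detectable difference ≈ 247.3 kWh

δ = (z_{α/2} + z_β) · √((σ₁²+σ₂²)/n)
  = (1.645 + 0.842) · √(8258048/835)
  = 2.487 · √9889.9
  = 2.487 · 99.4479
  = 247.3268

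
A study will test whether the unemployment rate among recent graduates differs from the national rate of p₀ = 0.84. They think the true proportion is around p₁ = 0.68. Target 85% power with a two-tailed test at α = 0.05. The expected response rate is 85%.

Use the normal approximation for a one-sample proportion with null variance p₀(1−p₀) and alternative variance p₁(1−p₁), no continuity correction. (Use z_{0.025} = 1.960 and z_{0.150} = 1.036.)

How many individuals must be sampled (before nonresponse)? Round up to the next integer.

n = 67

n = [z_{α/2}·√(p₀q₀) + z_β·√(p₁q₁)]² / (p₁ − p₀)²
  = [1.960·√(0.84·0.16) + 1.036·√(0.68·0.32)]² / (-0.16)²
  = [1.960·0.3666 + 1.036·0.4665]² / 0.0256
  = [1.2018]² / 0.0256
  = 56.42
Adjust for 85% response: 56.42 / 0.85 = 66.38.
Round up → n = 67.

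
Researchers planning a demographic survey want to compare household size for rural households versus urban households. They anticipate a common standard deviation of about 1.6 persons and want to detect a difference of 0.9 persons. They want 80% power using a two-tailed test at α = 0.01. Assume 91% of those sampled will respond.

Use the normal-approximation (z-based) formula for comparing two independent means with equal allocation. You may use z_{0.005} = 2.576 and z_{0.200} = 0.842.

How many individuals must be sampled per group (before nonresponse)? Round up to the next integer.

n = (z_{α/2} + z_β)² · (σ₁² + σ₂²) / δ²
  = (2.576 + 0.842)² · (2·1.6² = 5.12) / 0.9²
  = 11.6827 · 5.12 / 0.81
  = 73.85
Adjust for 91% response: 73.85 / 0.91 = 81.15.
Round up → n = 82 per group.

n = 82 per group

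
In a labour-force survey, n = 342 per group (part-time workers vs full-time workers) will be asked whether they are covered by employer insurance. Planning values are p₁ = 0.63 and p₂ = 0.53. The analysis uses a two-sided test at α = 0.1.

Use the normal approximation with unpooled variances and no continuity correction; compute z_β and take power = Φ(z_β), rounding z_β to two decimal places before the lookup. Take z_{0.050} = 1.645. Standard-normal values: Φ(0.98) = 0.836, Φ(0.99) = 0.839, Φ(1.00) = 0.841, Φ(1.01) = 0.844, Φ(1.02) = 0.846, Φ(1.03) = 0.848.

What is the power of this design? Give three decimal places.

z_β = |p₁−p₂|·√(n/[p₁q₁+p₂q₂]) − z_{α/2}
    = 0.10 · √(342/0.4822) − 1.645
    = 0.10 · 26.6317 − 1.645
    = 2.6632 − 1.645 = 1.0182 → 1.02
Power = Φ(1.02) = 0.846.

Power ≈ 0.846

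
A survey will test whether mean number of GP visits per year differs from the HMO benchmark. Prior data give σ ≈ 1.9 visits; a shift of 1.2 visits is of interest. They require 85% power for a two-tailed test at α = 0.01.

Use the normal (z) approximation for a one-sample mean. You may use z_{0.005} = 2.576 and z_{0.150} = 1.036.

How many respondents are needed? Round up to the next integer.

n = (z_{α/2} + z_β)² · σ² / δ²
  = (2.576 + 1.036)² · 1.9² / 1.2²
  = 13.0465 · 3.61 / 1.44
  = 32.71
Round up → n = 33.

n = 33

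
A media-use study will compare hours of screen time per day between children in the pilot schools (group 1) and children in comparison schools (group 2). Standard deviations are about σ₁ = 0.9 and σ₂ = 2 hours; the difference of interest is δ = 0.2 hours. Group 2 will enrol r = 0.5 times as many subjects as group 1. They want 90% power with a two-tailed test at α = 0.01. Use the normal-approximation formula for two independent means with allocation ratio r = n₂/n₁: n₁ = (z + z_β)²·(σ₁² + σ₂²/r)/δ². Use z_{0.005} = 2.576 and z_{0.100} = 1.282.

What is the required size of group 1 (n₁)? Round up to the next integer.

n₁ = (z_{α/2} + z_β)² · (σ₁² + σ₂²/r) / δ²
   = (2.576 + 1.282)² · (0.9² + 2²/0.5) / 0.2²
   = 14.8842 · (0.81 + 8) / 0.04
   = 14.8842 · 8.81 / 0.04
   = 3278.24
Round up → n₁ = 3279; n₂ = r·n₁ = 0.5 × 3279 = 1640.

n₁ = 3279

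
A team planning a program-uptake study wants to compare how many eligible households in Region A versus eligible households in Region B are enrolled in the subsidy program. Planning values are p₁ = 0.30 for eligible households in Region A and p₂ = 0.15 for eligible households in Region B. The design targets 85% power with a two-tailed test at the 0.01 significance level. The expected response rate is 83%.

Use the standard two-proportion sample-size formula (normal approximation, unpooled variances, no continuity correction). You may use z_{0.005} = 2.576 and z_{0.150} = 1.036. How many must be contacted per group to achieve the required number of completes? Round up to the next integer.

n = (z_{α/2} + z_β)² · [p₁(1−p₁) + p₂(1−p₂)] / (p₁ − p₂)²
  = (2.576 + 1.036)² · (0.30·0.70 + 0.15·0.85) / (0.15)²
  = (3.612)² · (0.2100 + 0.1275) / 0.0225
  = 13.0465 · 0.3375 / 0.0225
  = 195.70
Adjust for 83% response: 195.70 / 0.83 = 235.78.
Round up → n = 236 per group.

n = 236 per group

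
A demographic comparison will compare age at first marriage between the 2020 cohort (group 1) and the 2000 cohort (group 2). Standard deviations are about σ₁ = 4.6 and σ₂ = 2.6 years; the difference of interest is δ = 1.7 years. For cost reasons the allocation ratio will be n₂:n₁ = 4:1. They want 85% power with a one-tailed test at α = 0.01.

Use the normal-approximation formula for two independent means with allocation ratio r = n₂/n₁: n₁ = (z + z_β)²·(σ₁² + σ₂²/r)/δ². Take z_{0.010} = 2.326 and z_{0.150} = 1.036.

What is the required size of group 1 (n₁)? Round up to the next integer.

n₁ = 90

n₁ = (z_α + z_β)² · (σ₁² + σ₂²/r) / δ²
   = (2.326 + 1.036)² · (4.6² + 2.6²/4) / 1.7²
   = 11.3030 · (21.16 + 1.69) / 2.89
   = 11.3030 · 22.85 / 2.89
   = 89.37
Round up → n₁ = 90; n₂ = r·n₁ = 4 × 90 = 360.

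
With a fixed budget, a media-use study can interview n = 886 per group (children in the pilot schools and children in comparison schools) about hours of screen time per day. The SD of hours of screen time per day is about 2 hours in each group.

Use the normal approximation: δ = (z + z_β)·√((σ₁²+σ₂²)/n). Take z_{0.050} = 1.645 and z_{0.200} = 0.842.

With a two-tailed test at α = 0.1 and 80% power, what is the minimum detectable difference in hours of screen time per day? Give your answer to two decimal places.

Minimum detectable difference ≈ 0.24 hours

δ = (z_{α/2} + z_β) · √((σ₁²+σ₂²)/n)
  = (1.645 + 0.842) · √(8/886)
  = 2.487 · √0.00903
  = 2.487 · 0.0950
  = 0.2363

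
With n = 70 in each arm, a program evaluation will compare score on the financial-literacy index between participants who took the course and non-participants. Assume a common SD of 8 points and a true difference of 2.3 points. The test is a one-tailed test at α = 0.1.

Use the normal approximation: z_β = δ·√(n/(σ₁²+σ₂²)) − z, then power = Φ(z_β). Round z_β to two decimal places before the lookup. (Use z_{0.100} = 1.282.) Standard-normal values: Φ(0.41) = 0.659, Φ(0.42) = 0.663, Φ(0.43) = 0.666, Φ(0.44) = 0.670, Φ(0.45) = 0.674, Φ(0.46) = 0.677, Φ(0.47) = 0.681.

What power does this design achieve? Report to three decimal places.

z_β = δ·√(n/(σ₁²+σ₂²)) − z_α
    = 2.3 · √(70/128) − 1.282
    = 2.3 · 0.73951 − 1.282
    = 1.7009 − 1.282 = 0.4189 → 0.42
Power = Φ(0.42) = 0.663.

Power ≈ 0.663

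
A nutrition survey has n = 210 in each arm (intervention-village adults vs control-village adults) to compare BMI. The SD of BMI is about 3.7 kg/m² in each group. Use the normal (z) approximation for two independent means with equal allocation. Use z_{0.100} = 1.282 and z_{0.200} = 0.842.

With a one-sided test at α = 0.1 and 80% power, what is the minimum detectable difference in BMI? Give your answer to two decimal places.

δ = (z_α + z_β) · √((σ₁²+σ₂²)/n)
  = (1.282 + 0.842) · √(27.38/210)
  = 2.124 · √0.13038
  = 2.124 · 0.3611
  = 0.7669

Minimum detectable difference ≈ 0.77 kg/m²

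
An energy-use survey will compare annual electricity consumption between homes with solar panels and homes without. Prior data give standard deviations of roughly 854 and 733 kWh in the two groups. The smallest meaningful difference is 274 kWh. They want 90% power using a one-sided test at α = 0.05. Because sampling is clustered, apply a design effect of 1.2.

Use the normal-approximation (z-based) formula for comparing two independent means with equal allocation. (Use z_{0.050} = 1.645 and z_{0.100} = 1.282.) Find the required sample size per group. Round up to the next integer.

n = (z_α + z_β)² · (σ₁² + σ₂²) / δ²
  = (1.645 + 1.282)² · (854² + 733² = 1266605) / 274²
  = 8.5673 · 1266605 / 75076
  = 144.54
Design effect: 1.2 × 144.54 = 173.45.
Round up → n = 174 per group.

n = 174 per group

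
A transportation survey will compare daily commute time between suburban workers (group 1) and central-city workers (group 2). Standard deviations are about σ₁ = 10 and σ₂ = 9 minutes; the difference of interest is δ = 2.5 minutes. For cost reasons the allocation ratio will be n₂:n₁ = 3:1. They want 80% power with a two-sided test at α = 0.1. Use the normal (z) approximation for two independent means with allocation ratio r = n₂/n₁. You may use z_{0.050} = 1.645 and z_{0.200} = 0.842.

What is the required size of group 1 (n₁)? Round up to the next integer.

n₁ = 126

n₁ = (z_{α/2} + z_β)² · (σ₁² + σ₂²/r) / δ²
   = (1.645 + 0.842)² · (10² + 9²/3) / 2.5²
   = 6.1852 · (100 + 27) / 6.25
   = 6.1852 · 127 / 6.25
   = 125.68
Round up → n₁ = 126; n₂ = r·n₁ = 3 × 126 = 378.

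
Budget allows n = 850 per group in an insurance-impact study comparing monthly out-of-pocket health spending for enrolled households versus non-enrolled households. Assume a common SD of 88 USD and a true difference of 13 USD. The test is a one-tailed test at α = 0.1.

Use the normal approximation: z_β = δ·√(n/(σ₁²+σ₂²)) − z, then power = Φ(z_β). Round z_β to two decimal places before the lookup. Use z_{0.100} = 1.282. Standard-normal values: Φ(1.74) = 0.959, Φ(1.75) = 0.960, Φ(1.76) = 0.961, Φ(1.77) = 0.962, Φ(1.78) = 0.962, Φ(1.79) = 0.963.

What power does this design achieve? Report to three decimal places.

z_β = δ·√(n/(σ₁²+σ₂²)) − z_α
    = 13 · √(850/15488) − 1.282
    = 13 · 0.23427 − 1.282
    = 3.0455 − 1.282 = 1.7635 → 1.76
Power = Φ(1.76) = 0.961.

Power ≈ 0.961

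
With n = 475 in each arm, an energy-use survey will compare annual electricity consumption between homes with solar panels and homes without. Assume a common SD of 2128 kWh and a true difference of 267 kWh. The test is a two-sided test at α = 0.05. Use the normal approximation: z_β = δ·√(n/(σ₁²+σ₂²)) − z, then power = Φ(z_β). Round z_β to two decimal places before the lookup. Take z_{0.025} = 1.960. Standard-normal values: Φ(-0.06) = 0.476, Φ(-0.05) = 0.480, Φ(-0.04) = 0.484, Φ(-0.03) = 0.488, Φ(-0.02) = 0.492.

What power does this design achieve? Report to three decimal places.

z_β = δ·√(n/(σ₁²+σ₂²)) − z_{α/2}
    = 267 · √(475/9056768) − 1.960
    = 267 · 0.00724 − 1.960
    = 1.9336 − 1.960 = -0.0264 → -0.03
Power = Φ(-0.03) = 0.488.

Power ≈ 0.488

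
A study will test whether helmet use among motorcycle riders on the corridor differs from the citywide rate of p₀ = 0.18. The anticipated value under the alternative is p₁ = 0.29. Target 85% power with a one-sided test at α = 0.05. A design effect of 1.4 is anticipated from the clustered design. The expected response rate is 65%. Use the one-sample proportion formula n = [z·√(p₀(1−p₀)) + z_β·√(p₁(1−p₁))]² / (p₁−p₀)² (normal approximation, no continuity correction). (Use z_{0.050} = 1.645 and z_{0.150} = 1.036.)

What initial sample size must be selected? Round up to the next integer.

n = 217

n = [z_α·√(p₀q₀) + z_β·√(p₁q₁)]² / (p₁ − p₀)²
  = [1.645·√(0.18·0.82) + 1.036·√(0.29·0.71)]² / (0.11)²
  = [1.645·0.3842 + 1.036·0.4538]² / 0.0121
  = [1.1021]² / 0.0121
  = 100.38
Design effect: 1.4 × 100.38 = 140.53.
Adjust for 65% response: 140.53 / 0.65 = 216.20.
Round up → n = 217.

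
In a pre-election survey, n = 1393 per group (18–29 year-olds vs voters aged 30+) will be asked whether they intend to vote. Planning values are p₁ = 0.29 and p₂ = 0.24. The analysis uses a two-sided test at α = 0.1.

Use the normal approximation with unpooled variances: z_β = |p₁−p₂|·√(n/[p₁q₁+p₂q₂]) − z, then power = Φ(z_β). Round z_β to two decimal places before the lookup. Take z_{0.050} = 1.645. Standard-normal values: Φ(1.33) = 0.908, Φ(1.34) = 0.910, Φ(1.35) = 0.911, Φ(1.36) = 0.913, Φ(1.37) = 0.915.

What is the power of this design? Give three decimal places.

Power ≈ 0.911

z_β = |p₁−p₂|·√(n/[p₁q₁+p₂q₂]) − z_{α/2}
    = 0.05 · √(1393/0.3883) − 1.645
    = 0.05 · 59.8952 − 1.645
    = 2.9948 − 1.645 = 1.3498 → 1.35
Power = Φ(1.35) = 0.911.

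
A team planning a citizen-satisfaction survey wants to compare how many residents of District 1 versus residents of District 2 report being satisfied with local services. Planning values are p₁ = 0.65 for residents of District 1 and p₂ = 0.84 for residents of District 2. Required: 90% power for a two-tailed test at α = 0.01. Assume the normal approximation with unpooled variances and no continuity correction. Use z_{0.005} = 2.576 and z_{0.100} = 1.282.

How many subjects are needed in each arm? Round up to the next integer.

n = 150 per group

n = (z_{α/2} + z_β)² · [p₁(1−p₁) + p₂(1−p₂)] / (p₁ − p₂)²
  = (2.576 + 1.282)² · (0.65·0.35 + 0.84·0.16) / (-0.19)²
  = (3.858)² · (0.2275 + 0.1344) / 0.0361
  = 14.8842 · 0.3619 / 0.0361
  = 149.21
Round up → n = 150 per group.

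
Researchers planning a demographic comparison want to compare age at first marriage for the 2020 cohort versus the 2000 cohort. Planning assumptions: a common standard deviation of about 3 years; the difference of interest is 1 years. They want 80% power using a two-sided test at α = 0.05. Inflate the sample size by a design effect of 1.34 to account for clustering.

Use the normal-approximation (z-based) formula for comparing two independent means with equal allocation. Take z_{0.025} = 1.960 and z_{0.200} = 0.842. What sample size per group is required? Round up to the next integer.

n = 190 per group

n = (z_{α/2} + z_β)² · (σ₁² + σ₂²) / δ²
  = (1.960 + 0.842)² · (2·3² = 18) / 1²
  = 7.8512 · 18 / 1
  = 141.32
Design effect: 1.34 × 141.32 = 189.37.
Round up → n = 190 per group.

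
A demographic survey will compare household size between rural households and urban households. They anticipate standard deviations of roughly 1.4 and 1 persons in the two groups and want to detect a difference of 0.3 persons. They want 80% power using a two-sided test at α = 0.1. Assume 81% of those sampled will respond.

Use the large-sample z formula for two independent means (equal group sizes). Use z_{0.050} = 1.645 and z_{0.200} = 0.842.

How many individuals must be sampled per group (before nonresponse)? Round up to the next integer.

n = (z_{α/2} + z_β)² · (σ₁² + σ₂²) / δ²
  = (1.645 + 0.842)² · (1.4² + 1² = 2.96) / 0.3²
  = 6.1852 · 2.96 / 0.09
  = 203.42
Adjust for 81% response: 203.42 / 0.81 = 251.14.
Round up → n = 252 per group.

n = 252 per group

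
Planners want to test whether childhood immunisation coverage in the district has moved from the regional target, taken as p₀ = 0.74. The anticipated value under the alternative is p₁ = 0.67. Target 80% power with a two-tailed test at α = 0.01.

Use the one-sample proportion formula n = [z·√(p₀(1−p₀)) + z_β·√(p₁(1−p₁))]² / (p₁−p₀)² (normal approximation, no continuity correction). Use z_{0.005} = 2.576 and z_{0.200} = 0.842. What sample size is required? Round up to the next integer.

n = [z_{α/2}·√(p₀q₀) + z_β·√(p₁q₁)]² / (p₁ − p₀)²
  = [2.576·√(0.74·0.26) + 0.842·√(0.67·0.33)]² / (-0.07)²
  = [2.576·0.4386 + 0.842·0.4702]² / 0.0049
  = [1.5258]² / 0.0049
  = 475.14
Round up → n = 476.

n = 476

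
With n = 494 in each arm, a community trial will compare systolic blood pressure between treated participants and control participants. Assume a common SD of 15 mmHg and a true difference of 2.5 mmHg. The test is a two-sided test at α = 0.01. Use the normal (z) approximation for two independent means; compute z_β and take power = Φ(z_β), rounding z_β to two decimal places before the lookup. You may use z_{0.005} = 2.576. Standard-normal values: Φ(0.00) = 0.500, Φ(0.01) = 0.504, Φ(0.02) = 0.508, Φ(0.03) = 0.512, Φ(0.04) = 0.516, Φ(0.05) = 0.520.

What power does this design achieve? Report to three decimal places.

Power ≈ 0.516

z_β = δ·√(n/(σ₁²+σ₂²)) − z_{α/2}
    = 2.5 · √(494/450) − 2.576
    = 2.5 · 1.04775 − 2.576
    = 2.6194 − 2.576 = 0.0434 → 0.04
Power = Φ(0.04) = 0.516.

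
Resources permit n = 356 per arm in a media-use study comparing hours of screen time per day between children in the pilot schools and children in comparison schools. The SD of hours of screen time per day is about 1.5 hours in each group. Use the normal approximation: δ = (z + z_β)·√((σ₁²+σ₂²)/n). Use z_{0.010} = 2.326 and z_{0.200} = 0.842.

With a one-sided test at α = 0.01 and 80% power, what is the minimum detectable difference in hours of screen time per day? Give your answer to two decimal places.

δ = (z_α + z_β) · √((σ₁²+σ₂²)/n)
  = (2.326 + 0.842) · √(4.5/356)
  = 3.168 · √0.01264
  = 3.168 · 0.1124
  = 0.3562

Minimum detectable difference ≈ 0.36 hours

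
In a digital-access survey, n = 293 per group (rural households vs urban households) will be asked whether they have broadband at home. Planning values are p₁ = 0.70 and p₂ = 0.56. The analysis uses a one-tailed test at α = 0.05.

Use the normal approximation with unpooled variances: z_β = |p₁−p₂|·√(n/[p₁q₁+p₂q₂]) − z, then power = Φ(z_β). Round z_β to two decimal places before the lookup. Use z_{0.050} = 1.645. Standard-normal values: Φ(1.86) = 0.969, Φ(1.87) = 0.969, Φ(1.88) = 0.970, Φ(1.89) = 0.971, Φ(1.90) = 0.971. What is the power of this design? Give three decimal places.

Power ≈ 0.971

z_β = |p₁−p₂|·√(n/[p₁q₁+p₂q₂]) − z_α
    = 0.14 · √(293/0.4564) − 1.645
    = 0.14 · 25.3373 − 1.645
    = 3.5472 − 1.645 = 1.9022 → 1.90
Power = Φ(1.90) = 0.971.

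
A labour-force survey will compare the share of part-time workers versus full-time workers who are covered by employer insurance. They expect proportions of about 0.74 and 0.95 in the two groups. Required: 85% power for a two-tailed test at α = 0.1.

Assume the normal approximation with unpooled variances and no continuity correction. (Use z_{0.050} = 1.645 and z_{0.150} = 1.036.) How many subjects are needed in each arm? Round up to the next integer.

n = 40 per group

n = (z_{α/2} + z_β)² · [p₁(1−p₁) + p₂(1−p₂)] / (p₁ − p₂)²
  = (1.645 + 1.036)² · (0.74·0.26 + 0.95·0.05) / (-0.21)²
  = (2.681)² · (0.1924 + 0.0475) / 0.0441
  = 7.1878 · 0.2399 / 0.0441
  = 39.10
Round up → n = 40 per group.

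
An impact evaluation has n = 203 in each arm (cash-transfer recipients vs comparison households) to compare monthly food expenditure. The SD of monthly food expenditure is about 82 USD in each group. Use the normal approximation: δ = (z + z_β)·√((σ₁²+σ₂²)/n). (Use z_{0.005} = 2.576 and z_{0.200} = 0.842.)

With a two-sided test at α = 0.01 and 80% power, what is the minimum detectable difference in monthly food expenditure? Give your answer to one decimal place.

δ = (z_{α/2} + z_β) · √((σ₁²+σ₂²)/n)
  = (2.576 + 0.842) · √(13448/203)
  = 3.418 · √66.2463
  = 3.418 · 8.1392
  = 27.8197

Minimum detectable difference ≈ 27.8 USD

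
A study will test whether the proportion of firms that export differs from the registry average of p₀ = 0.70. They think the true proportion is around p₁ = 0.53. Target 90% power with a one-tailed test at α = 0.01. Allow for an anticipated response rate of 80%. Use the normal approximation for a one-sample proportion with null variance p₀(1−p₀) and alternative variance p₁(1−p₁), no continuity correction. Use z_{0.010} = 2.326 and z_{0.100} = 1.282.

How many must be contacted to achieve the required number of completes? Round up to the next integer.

n = [z_α·√(p₀q₀) + z_β·√(p₁q₁)]² / (p₁ − p₀)²
  = [2.326·√(0.70·0.30) + 1.282·√(0.53·0.47)]² / (-0.17)²
  = [2.326·0.4583 + 1.282·0.4991]² / 0.0289
  = [1.7058]² / 0.0289
  = 100.68
Adjust for 80% response: 100.68 / 0.80 = 125.85.
Round up → n = 126.

n = 126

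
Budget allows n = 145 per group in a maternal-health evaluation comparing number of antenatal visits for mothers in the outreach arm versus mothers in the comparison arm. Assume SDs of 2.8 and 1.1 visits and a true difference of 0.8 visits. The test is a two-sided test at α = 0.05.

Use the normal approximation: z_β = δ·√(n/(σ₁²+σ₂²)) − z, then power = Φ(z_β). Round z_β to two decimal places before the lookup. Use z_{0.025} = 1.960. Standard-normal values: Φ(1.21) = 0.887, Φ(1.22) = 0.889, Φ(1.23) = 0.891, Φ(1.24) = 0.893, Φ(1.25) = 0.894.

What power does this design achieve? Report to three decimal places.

Power ≈ 0.893

z_β = δ·√(n/(σ₁²+σ₂²)) − z_{α/2}
    = 0.8 · √(145/9.05) − 1.960
    = 0.8 · 4.00276 − 1.960
    = 3.2022 − 1.960 = 1.2422 → 1.24
Power = Φ(1.24) = 0.893.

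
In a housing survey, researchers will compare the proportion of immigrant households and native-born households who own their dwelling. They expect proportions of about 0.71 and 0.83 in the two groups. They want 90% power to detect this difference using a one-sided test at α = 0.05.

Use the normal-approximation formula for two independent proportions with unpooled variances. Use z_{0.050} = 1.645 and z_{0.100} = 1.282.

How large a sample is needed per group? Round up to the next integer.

n = 207 per group

n = (z_α + z_β)² · [p₁(1−p₁) + p₂(1−p₂)] / (p₁ − p₂)²
  = (1.645 + 1.282)² · (0.71·0.29 + 0.83·0.17) / (-0.12)²
  = (2.927)² · (0.2059 + 0.1411) / 0.0144
  = 8.5673 · 0.3470 / 0.0144
  = 206.45
Round up → n = 207 per group.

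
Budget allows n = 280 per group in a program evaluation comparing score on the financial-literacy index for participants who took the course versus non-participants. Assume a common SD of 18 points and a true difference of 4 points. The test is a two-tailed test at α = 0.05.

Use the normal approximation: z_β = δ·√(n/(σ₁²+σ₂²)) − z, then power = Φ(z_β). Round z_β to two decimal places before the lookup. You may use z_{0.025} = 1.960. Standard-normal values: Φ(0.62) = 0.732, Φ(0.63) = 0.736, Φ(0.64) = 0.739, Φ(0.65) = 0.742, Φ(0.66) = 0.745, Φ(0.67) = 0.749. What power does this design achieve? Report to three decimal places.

Power ≈ 0.749

z_β = δ·√(n/(σ₁²+σ₂²)) − z_{α/2}
    = 4 · √(280/648) − 1.960
    = 4 · 0.65734 − 1.960
    = 2.6294 − 1.960 = 0.6694 → 0.67
Power = Φ(0.67) = 0.749.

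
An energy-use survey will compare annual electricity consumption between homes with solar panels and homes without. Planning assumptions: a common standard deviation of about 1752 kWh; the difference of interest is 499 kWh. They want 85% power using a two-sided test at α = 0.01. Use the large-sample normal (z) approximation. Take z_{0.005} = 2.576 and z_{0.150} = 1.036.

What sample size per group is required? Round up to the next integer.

n = (z_{α/2} + z_β)² · (σ₁² + σ₂²) / δ²
  = (2.576 + 1.036)² · (2·1752² = 6139008) / 499²
  = 13.0465 · 6139008 / 249001
  = 321.66
Round up → n = 322 per group.

n = 322 per group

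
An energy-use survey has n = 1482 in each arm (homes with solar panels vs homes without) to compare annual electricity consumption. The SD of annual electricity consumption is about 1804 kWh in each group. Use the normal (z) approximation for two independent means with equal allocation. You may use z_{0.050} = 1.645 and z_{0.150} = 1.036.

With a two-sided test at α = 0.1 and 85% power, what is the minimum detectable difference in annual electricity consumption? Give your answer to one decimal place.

δ = (z_{α/2} + z_β) · √((σ₁²+σ₂²)/n)
  = (1.645 + 1.036) · √(6508832/1482)
  = 2.681 · √4391.9
  = 2.681 · 66.2716
  = 177.6741

Minimum detectable difference ≈ 177.7 kWh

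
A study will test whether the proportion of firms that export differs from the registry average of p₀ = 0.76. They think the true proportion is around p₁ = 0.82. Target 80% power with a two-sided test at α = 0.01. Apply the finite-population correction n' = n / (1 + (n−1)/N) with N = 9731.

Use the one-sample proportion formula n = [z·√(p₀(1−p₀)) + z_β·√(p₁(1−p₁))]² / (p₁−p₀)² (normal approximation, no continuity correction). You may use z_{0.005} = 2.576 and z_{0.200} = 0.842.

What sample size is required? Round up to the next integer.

n = 533

n = [z_{α/2}·√(p₀q₀) + z_β·√(p₁q₁)]² / (p₁ − p₀)²
  = [2.576·√(0.76·0.24) + 0.842·√(0.82·0.18)]² / (0.06)²
  = [2.576·0.4271 + 0.842·0.3842]² / 0.0036
  = [1.4237]² / 0.0036
  = 563.00
Finite-population correction (N = 9731): 563.00 / (1 + (563.00 − 1)/9731) = 532.26.
Round up → n = 533.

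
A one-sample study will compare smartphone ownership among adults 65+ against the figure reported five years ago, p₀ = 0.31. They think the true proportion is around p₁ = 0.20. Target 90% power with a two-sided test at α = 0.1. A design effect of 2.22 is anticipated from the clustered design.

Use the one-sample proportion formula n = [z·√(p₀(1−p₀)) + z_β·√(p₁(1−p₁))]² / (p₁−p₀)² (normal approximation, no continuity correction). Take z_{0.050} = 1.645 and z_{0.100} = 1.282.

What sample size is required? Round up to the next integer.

n = [z_{α/2}·√(p₀q₀) + z_β·√(p₁q₁)]² / (p₁ − p₀)²
  = [1.645·√(0.31·0.69) + 1.282·√(0.20·0.80)]² / (-0.11)²
  = [1.645·0.4625 + 1.282·0.4000]² / 0.0121
  = [1.2736]² / 0.0121
  = 134.05
Design effect: 2.22 × 134.05 = 297.60.
Round up → n = 298.

n = 298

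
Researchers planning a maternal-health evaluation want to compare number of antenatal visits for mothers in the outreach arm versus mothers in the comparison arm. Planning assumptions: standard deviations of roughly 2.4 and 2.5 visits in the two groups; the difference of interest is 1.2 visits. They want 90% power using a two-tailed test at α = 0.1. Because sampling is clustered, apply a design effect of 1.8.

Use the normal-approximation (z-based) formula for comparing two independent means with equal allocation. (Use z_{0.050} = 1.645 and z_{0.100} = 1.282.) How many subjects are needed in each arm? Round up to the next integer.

n = (z_{α/2} + z_β)² · (σ₁² + σ₂²) / δ²
  = (1.645 + 1.282)² · (2.4² + 2.5² = 12.01) / 1.2²
  = 8.5673 · 12.01 / 1.44
  = 71.45
Design effect: 1.8 × 71.45 = 128.62.
Round up → n = 129 per group.

n = 129 per group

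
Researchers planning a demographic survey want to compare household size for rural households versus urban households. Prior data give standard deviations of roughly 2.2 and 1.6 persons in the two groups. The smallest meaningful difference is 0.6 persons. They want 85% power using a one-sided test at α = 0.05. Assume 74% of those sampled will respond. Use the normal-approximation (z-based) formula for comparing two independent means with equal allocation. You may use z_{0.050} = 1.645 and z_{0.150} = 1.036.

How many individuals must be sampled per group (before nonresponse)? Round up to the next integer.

n = (z_α + z_β)² · (σ₁² + σ₂²) / δ²
  = (1.645 + 1.036)² · (2.2² + 1.6² = 7.4) / 0.6²
  = 7.1878 · 7.4 / 0.36
  = 147.75
Adjust for 74% response: 147.75 / 0.74 = 199.66.
Round up → n = 200 per group.

n = 200 per group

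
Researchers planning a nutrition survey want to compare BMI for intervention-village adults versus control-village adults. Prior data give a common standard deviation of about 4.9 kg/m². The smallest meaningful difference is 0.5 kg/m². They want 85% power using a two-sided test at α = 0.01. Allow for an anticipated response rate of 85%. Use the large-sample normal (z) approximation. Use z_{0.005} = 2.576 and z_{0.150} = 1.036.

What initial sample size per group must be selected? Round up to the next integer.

n = (z_{α/2} + z_β)² · (σ₁² + σ₂²) / δ²
  = (2.576 + 1.036)² · (2·4.9² = 48.02) / 0.5²
  = 13.0465 · 48.02 / 0.25
  = 2505.98
Adjust for 85% response: 2505.98 / 0.85 = 2948.21.
Round up → n = 2949 per group.

n = 2949 per group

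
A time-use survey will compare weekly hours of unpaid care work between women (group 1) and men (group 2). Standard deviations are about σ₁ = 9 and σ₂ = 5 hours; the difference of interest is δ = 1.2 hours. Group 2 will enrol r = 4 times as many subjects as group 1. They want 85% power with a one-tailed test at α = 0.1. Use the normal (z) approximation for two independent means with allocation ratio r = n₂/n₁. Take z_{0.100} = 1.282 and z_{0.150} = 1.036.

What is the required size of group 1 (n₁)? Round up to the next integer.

n₁ = 326

n₁ = (z_α + z_β)² · (σ₁² + σ₂²/r) / δ²
   = (1.282 + 1.036)² · (9² + 5²/4) / 1.2²
   = 5.3731 · (81 + 6.25) / 1.44
   = 5.3731 · 87.25 / 1.44
   = 325.56
Round up → n₁ = 326; n₂ = r·n₁ = 4 × 326 = 1304.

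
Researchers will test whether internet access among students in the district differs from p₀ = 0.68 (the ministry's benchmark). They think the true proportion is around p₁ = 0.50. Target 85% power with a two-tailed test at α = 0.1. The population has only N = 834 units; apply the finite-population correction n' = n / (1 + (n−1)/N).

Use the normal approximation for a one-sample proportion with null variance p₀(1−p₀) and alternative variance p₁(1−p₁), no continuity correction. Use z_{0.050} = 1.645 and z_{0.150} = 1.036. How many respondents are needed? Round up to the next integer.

n = [z_{α/2}·√(p₀q₀) + z_β·√(p₁q₁)]² / (p₁ − p₀)²
  = [1.645·√(0.68·0.32) + 1.036·√(0.50·0.50)]² / (-0.18)²
  = [1.645·0.4665 + 1.036·0.5000]² / 0.0324
  = [1.2854]² / 0.0324
  = 50.99
Finite-population correction (N = 834): 50.99 / (1 + (50.99 − 1)/834) = 48.11.
Round up → n = 49.

n = 49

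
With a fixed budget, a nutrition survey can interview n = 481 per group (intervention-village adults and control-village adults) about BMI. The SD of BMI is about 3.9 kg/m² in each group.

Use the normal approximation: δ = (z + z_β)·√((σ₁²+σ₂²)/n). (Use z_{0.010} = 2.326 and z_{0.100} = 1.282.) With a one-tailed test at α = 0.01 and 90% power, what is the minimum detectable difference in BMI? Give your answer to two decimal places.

δ = (z_α + z_β) · √((σ₁²+σ₂²)/n)
  = (2.326 + 1.282) · √(30.42/481)
  = 3.608 · √0.06324
  = 3.608 · 0.2515
  = 0.9073

Minimum detectable difference ≈ 0.91 kg/m²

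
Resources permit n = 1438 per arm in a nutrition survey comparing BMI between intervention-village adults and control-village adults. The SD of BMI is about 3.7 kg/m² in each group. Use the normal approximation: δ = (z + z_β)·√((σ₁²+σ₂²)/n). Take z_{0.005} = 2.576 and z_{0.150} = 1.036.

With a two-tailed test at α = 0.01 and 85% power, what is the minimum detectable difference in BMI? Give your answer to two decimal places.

δ = (z_{α/2} + z_β) · √((σ₁²+σ₂²)/n)
  = (2.576 + 1.036) · √(27.38/1438)
  = 3.612 · √0.01904
  = 3.612 · 0.1380
  = 0.4984

Minimum detectable difference ≈ 0.50 kg/m²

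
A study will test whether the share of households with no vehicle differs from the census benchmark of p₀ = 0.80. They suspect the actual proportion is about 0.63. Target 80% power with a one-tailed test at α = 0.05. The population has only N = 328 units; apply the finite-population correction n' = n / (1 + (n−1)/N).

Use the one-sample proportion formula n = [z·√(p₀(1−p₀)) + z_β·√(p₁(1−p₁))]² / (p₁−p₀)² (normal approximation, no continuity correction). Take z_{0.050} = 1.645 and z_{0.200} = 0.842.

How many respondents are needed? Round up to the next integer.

n = [z_α·√(p₀q₀) + z_β·√(p₁q₁)]² / (p₁ − p₀)²
  = [1.645·√(0.80·0.20) + 0.842·√(0.63·0.37)]² / (-0.17)²
  = [1.645·0.4000 + 0.842·0.4828]² / 0.0289
  = [1.0645]² / 0.0289
  = 39.21
Finite-population correction (N = 328): 39.21 / (1 + (39.21 − 1)/328) = 35.12.
Round up → n = 36.

n = 36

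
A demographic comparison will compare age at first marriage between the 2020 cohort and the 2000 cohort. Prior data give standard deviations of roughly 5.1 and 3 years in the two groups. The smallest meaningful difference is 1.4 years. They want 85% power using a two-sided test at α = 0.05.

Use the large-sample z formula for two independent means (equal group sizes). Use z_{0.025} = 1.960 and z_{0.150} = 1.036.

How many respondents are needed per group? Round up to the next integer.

n = 161 per group

n = (z_{α/2} + z_β)² · (σ₁² + σ₂²) / δ²
  = (1.960 + 1.036)² · (5.1² + 3² = 35.01) / 1.4²
  = 8.9760 · 35.01 / 1.96
  = 160.33
Round up → n = 161 per group.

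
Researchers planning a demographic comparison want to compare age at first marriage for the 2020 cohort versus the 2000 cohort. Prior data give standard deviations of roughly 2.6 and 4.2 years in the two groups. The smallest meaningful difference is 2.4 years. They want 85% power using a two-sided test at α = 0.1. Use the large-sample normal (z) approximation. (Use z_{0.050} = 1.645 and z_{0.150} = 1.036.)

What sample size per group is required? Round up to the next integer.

n = (z_{α/2} + z_β)² · (σ₁² + σ₂²) / δ²
  = (1.645 + 1.036)² · (2.6² + 4.2² = 24.4) / 2.4²
  = 7.1878 · 24.4 / 5.76
  = 30.45
Round up → n = 31 per group.

n = 31 per group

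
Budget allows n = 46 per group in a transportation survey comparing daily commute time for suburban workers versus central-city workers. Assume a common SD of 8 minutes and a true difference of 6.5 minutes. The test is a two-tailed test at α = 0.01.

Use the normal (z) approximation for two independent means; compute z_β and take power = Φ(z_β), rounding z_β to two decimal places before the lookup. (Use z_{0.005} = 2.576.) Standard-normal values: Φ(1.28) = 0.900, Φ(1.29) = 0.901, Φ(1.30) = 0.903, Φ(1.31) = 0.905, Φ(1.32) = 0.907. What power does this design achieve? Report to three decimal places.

z_β = δ·√(n/(σ₁²+σ₂²)) − z_{α/2}
    = 6.5 · √(46/128) − 2.576
    = 6.5 · 0.59948 − 2.576
    = 3.8966 − 2.576 = 1.3206 → 1.32
Power = Φ(1.32) = 0.907.

Power ≈ 0.907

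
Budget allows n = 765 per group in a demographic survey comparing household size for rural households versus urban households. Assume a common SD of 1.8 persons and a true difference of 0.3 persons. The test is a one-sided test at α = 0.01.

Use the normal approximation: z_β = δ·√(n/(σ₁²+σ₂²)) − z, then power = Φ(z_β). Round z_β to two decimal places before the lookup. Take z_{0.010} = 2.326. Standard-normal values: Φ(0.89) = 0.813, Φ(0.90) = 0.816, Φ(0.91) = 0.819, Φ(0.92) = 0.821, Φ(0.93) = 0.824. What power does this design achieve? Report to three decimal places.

Power ≈ 0.824

z_β = δ·√(n/(σ₁²+σ₂²)) − z_α
    = 0.3 · √(765/6.48) − 2.326
    = 0.3 · 10.86534 − 2.326
    = 3.2596 − 2.326 = 0.9336 → 0.93
Power = Φ(0.93) = 0.824.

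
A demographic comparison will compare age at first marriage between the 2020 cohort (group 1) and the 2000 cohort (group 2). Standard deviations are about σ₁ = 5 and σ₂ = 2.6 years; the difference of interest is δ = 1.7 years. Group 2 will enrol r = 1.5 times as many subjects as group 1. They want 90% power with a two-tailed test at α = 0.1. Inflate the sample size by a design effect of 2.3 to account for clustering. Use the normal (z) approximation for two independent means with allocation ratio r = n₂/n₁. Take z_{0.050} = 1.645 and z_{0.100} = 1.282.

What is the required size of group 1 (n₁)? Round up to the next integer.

n₁ = (z_{α/2} + z_β)² · (σ₁² + σ₂²/r) / δ²
   = (1.645 + 1.282)² · (5² + 2.6²/1.5) / 1.7²
   = 8.5673 · (25 + 4.5067) / 2.89
   = 8.5673 · 29.5067 / 2.89
   = 87.47
Design effect: 2.3 × 87.47 = 201.18.
Round up → n₁ = 202; n₂ = r·n₁ = 1.5 × 202 = 303.

n₁ = 202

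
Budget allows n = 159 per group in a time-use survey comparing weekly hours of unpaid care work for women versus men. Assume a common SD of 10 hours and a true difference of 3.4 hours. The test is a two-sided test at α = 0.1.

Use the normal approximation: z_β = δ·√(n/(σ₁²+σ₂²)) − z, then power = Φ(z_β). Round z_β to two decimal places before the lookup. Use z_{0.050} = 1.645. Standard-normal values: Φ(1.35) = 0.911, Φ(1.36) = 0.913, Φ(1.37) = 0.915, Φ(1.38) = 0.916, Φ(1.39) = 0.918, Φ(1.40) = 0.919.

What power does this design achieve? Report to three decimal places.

z_β = δ·√(n/(σ₁²+σ₂²)) − z_{α/2}
    = 3.4 · √(159/200) − 1.645
    = 3.4 · 0.89163 − 1.645
    = 3.0315 − 1.645 = 1.3865 → 1.39
Power = Φ(1.39) = 0.918.

Power ≈ 0.918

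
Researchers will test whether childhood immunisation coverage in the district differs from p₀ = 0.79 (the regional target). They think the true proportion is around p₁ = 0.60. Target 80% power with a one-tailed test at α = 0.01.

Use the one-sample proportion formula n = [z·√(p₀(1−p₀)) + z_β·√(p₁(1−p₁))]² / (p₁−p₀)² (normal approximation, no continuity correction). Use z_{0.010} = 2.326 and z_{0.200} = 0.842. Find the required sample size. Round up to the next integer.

n = [z_α·√(p₀q₀) + z_β·√(p₁q₁)]² / (p₁ − p₀)²
  = [2.326·√(0.79·0.21) + 0.842·√(0.60·0.40)]² / (-0.19)²
  = [2.326·0.4073 + 0.842·0.4899]² / 0.0361
  = [1.3599]² / 0.0361
  = 51.23
Round up → n = 52.

n = 52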